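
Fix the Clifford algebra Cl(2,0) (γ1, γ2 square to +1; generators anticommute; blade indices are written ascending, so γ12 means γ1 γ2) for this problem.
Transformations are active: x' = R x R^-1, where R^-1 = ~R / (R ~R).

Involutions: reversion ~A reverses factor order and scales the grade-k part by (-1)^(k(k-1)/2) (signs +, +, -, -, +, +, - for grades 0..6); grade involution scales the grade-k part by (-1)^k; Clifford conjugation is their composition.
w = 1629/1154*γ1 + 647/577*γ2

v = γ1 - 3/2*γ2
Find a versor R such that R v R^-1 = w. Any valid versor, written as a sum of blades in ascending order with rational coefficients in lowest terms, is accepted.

Key observation: q(v) = q(w) = 13/4 (sandwiches preserve the norm), so R = v + w = 2783/1154*γ1 - 437/1154*γ2 works whenever it is invertible — the component of v along it is kept and (v - w)/2 reverses, sending v to w.
Answer: 2783/1154*γ1 - 437/1154*γ2


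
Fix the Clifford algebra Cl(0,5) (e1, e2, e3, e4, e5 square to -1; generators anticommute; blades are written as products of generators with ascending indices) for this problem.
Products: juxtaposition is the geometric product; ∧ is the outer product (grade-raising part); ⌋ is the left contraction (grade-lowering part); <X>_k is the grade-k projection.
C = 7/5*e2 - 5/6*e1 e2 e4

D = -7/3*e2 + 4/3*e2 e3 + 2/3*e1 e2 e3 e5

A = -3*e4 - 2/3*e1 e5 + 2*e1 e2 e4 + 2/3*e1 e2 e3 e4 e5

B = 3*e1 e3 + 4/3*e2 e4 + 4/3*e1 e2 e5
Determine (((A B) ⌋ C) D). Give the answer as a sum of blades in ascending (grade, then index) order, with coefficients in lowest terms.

step 1: -8/3*e1 - 44/9*e2 + 8/9*e3 e4 + 2*e3 e5 - 8/3*e4 e5 - 9*e1 e3 e4 + 8/9*e1 e3 e5 + 6*e2 e3 e4 + 2*e2 e4 e5 - 44/9*e1 e2 e4 e5
step 2: 308/45 + 110/27*e1 e4 - 20/9*e2 e4
step 3: -2156/135*e2 + 140/27*e4 + 1232/135*e2 e3 + 80/27*e3 e4 + 770/81*e1 e2 e4 + 440/81*e1 e2 e3 e4 + 616/135*e1 e2 e3 e5 + 40/27*e1 e3 e4 e5 + 220/81*e2 e3 e4 e5
Answer: -2156/135*e2 + 140/27*e4 + 1232/135*e2 e3 + 80/27*e3 e4 + 770/81*e1 e2 e4 + 440/81*e1 e2 e3 e4 + 616/135*e1 e2 e3 e5 + 40/27*e1 e3 e4 e5 + 220/81*e2 e3 e4 e5


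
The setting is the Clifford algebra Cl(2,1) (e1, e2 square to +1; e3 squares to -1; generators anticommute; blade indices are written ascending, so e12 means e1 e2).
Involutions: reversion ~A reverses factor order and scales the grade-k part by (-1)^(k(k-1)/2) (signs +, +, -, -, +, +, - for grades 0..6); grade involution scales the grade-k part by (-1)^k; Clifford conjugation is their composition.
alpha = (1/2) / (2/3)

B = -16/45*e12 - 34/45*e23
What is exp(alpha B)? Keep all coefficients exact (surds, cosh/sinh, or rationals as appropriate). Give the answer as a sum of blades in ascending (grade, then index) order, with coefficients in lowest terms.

B^2 term by term: the squares give (-16/45)^2*(e12)^2 + (-34/45)^2*(e23)^2 = 256/2025*(-1) + 1156/2025*(+1) = 4/9 (each basis 2-blade squares to minus the product of its generators' squares); cross terms between blades sharing an index anticommute and cancel. So B^2 = 4/9.
B^2 = 4/9 — the positive square puts this in the hyperbolic regime; l = 2/3, alpha*l = 1/2, so exp(alpha B) = cosh(1/2) + (sinh(1/2)/(2/3))*B = cosh(1/2) + (3*sinh(1/2)/2)*B.
Answer: cosh(1/2) - 8*sinh(1/2)/15*e12 - 17*sinh(1/2)/15*e23


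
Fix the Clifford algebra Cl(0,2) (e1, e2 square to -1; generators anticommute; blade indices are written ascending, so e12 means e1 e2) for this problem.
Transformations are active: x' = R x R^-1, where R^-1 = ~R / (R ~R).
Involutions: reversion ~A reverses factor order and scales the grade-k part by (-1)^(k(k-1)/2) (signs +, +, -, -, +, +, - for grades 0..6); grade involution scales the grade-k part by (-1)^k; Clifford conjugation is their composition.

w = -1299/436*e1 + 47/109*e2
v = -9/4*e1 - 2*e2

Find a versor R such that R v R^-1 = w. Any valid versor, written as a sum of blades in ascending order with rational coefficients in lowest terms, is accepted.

The midline construction: v and w both square to -145/16, so reflecting in their sum -570/109*e1 - 171/109*e2 exchanges them.
Answer: -570/109*e1 - 171/109*e2


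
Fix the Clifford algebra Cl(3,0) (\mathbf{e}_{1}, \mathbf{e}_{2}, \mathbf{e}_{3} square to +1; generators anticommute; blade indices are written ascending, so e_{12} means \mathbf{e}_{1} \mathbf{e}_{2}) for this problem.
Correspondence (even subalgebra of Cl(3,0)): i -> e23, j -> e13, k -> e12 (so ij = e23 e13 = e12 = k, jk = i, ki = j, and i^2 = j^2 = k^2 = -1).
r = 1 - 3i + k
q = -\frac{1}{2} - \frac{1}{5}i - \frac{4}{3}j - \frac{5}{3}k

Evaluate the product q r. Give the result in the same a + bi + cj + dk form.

In blades: q = -\frac{1}{2} - \frac{5}{3} e_{12} - \frac{4}{3} e_{13} - \frac{1}{5} e_{23}, r = 1 + e_{12} - 3 e_{23}.
Distribute q over r term by term (generator squares from the signature, products reordered to ascending indices): (-\frac{1}{2})*r = -\frac{1}{2} - \frac{1}{2} e_{12} + \frac{3}{2} e_{23}; (-\frac{5}{3} e_{12})*r = \frac{5}{3} - \frac{5}{3} e_{12} + 5 e_{13}; (-\frac{4}{3} e_{13})*r = -4 e_{12} - \frac{4}{3} e_{13} - \frac{4}{3} e_{23}; (-\frac{1}{5} e_{23})*r = -\frac{3}{5} + \frac{1}{5} e_{13} - \frac{1}{5} e_{23}.
Sum: \frac{17}{30} - \frac{37}{6} e_{12} + \frac{58}{15} e_{13} - \frac{1}{30} e_{23}; translating back through the correspondence:
Answer: \frac{17}{30} - \frac{1}{30}i + \frac{58}{15}j - \frac{37}{6}k


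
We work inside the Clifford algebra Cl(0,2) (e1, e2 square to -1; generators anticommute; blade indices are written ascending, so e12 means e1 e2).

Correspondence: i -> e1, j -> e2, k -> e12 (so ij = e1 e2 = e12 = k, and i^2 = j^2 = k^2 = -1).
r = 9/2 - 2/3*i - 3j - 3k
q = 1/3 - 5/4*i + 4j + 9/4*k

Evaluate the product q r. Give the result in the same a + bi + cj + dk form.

In blades: q = 1/3 - 5/4*e1 + 4*e2 + 9/4*e12, r = 9/2 - 2/3*e1 - 3*e2 - 3*e12.
Distribute q over r term by term (generator squares from the signature, products reordered to ascending indices): (1/3)*r = 3/2 - 2/9*e1 - e2 - e12; (-5/4*e1)*r = -5/6 - 45/8*e1 - 15/4*e2 + 15/4*e12; (4*e2)*r = 12 - 12*e1 + 18*e2 + 8/3*e12; (9/4*e12)*r = 27/4 + 27/4*e1 - 3/2*e2 + 81/8*e12.
Sum: 233/12 - 799/72*e1 + 47/4*e2 + 373/24*e12; translating back through the correspondence:
Answer: 233/12 - 799/72*i + 47/4*j + 373/24*k


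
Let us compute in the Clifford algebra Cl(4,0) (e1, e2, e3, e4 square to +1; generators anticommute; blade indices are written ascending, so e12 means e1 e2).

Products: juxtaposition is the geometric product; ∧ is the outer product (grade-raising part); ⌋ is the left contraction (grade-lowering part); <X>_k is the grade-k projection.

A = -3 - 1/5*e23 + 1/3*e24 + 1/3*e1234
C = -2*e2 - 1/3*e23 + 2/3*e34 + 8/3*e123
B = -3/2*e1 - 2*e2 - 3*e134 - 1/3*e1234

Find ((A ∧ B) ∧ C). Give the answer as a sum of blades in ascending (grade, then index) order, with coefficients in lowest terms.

step 1: 9/2*e1 + 6*e2 + 3/10*e123 - 1/2*e124 + 9*e134 + e1234
step 2: -9*e12 - 3/2*e123 + 3*e134 + 4*e234 - 18*e1234
Answer: -9*e12 - 3/2*e123 + 3*e134 + 4*e234 - 18*e1234


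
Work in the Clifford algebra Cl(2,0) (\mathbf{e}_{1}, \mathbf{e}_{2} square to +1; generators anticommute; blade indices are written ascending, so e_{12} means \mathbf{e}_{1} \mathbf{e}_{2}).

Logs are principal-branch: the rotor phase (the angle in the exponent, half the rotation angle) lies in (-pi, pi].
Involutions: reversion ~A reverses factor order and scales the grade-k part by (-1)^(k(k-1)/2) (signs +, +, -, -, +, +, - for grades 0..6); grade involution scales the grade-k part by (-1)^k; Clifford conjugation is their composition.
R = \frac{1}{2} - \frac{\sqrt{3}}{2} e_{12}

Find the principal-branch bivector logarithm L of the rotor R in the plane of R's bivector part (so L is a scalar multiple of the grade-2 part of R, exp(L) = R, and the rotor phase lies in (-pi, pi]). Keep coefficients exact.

The scalar part of R is \frac{1}{2}, and that scalar determines the rotor phase on the principal branch; recovering the unit plane as bivector-part over sine of the phase gives L = phase * plane.
Concretely: cos(phase) = \frac{1}{2} gives phase = ±\frac{\pi}{3}, and since phase/sin(phase) is even the sign is immaterial: L = (phase/sin(phase)) * <R>_2 = (\frac{2 \sqrt{3} \pi}{9}) * <R>_2.
Answer: - \frac{\pi}{3} e_{12}


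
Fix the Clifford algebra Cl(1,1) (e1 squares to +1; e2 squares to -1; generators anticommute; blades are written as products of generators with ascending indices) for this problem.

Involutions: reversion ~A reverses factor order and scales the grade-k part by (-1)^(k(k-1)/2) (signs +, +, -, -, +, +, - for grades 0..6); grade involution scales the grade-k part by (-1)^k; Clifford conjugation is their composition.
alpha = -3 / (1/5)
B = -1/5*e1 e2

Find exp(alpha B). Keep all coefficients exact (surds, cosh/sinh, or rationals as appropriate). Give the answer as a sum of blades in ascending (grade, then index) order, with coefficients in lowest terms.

B^2 = (-1/5)^2*(e1 e2)^2 = 1/25*(+1) = 1/25 (a basis 2-blade squares to minus the product of its generators' squares).
B^2 = 1/25 — a positive square means the series sums to a boost: l = 1/5, alpha*l = -3, so exp(alpha B) = cosh(-3) + (sinh(-3)/(1/5))*B = cosh(3) + (-5*sinh(3))*B.
Answer: cosh(3) + sinh(3)*e1 e2


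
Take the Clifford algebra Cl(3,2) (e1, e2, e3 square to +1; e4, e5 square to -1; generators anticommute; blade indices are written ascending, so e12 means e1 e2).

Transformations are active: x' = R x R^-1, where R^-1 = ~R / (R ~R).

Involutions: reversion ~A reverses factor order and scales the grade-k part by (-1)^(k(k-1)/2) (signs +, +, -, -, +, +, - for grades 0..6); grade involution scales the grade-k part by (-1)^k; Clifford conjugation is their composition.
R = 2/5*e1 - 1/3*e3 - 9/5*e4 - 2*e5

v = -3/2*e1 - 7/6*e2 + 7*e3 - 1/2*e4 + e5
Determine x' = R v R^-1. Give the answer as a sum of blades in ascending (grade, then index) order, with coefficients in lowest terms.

~R = 2/5*e1 - 1/3*e3 - 9/5*e4 - 2*e5, and R ~R = -1568/225, so R^-1 = ~R / (-1568/225).
R v = -11/6 - 7/15*e12 + 23/10*e13 - 29/10*e14 - 13/5*e15 - 7/18*e23 - 21/10*e24 - 7/3*e25 + 383/30*e34 + 41/3*e35 - 14/5*e45
Answer: 1341/784*e1 + 7/6*e2 - 11251/1568*e3 - 701/1568*e4 - 1609/784*e5


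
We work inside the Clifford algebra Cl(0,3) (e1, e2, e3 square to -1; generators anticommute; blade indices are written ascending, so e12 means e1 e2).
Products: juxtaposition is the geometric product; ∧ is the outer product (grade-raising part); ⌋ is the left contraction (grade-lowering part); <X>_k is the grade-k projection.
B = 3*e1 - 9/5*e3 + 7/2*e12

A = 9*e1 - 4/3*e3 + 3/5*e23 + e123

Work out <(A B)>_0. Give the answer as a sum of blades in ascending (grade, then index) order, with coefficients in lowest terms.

step 1: -147/5 - 1521/50*e2 - 7/2*e3 + 9/5*e12 - 101/10*e13 - 3*e23 - 43/15*e123
step 2: -147/5
Answer: -147/5


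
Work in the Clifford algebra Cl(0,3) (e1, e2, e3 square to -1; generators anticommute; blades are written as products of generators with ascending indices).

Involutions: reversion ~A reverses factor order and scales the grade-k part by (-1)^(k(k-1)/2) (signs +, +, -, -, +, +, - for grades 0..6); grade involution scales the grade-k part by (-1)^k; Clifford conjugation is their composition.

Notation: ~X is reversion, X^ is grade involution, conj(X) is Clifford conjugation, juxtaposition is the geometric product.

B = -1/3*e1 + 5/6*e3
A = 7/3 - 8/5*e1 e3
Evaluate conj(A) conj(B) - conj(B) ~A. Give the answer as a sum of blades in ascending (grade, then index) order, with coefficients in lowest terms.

first term: 19/9*e1 - 127/90*e3
second term: -5/9*e1 - 223/90*e3
Answer: 8/3*e1 + 16/15*e3


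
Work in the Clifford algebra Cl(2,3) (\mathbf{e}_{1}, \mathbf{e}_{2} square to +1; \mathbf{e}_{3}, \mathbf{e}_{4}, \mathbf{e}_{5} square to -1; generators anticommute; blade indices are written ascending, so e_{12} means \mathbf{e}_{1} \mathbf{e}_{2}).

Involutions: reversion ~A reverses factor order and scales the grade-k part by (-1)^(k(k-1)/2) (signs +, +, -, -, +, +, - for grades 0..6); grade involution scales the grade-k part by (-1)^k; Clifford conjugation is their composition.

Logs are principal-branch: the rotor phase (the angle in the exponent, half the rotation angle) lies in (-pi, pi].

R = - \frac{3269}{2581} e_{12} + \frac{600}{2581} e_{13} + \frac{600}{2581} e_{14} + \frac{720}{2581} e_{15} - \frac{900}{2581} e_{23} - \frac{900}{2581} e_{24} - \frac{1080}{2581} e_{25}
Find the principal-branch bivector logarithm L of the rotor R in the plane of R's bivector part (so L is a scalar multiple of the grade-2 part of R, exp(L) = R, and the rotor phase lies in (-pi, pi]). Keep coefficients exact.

The scalar part of R is 0, which fixes the principal-branch rotor phase; the unit plane is then the bivector part divided by the sine of that phase, and L is that plane scaled by the phase.
Concretely: cos(phase) = 0 gives phase = ±\frac{\pi}{2}, and since phase/sin(phase) is even the sign is immaterial: L = (phase/sin(phase)) * <R>_2 = (\frac{\pi}{2}) * <R>_2.
Answer: - \frac{3269 \pi}{5162} e_{12} + \frac{300 \pi}{2581} e_{13} + \frac{300 \pi}{2581} e_{14} + \frac{360 \pi}{2581} e_{15} - \frac{450 \pi}{2581} e_{23} - \frac{450 \pi}{2581} e_{24} - \frac{540 \pi}{2581} e_{25}


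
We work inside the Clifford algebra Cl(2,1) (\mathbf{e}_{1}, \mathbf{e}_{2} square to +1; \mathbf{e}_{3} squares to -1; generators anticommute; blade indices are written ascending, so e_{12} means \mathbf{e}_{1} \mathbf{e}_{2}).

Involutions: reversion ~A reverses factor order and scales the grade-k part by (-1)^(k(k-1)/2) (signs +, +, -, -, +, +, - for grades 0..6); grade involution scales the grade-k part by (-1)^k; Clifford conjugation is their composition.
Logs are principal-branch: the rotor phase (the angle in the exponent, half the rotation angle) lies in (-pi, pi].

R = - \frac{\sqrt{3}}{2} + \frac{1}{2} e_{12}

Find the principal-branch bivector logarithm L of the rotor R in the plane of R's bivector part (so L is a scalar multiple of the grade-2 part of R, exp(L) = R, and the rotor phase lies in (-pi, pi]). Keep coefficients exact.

The scalar part of R is - \frac{\sqrt{3}}{2}, which fixes the principal-branch rotor phase; the unit plane is then the bivector part divided by the sine of that phase, and L is that plane scaled by the phase.
Concretely: cos(phase) = - \frac{\sqrt{3}}{2} gives phase = ±\frac{5 \pi}{6}, and since phase/sin(phase) is even the sign is immaterial: L = (phase/sin(phase)) * <R>_2 = (\frac{5 \pi}{3}) * <R>_2.
Answer: \frac{5 \pi}{6} e_{12}


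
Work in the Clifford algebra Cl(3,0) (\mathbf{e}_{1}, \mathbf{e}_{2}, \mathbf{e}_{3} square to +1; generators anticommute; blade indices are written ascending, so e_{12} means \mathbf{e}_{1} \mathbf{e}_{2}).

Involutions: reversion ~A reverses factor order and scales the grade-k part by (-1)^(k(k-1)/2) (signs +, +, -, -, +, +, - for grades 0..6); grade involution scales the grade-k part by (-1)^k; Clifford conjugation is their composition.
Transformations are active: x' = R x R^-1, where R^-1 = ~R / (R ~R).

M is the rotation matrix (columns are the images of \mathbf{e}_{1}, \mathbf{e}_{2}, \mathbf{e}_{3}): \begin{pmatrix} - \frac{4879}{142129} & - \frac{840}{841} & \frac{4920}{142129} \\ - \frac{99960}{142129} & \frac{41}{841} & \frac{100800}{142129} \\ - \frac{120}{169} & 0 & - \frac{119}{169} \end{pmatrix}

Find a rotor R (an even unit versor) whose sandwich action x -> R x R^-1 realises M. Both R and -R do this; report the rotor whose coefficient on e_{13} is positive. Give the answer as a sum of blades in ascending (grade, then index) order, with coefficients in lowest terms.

Method: write R = a + b12*e_{12} + b13*e_{13} + b23*e_{23} with a^2 + b12^2 + b13^2 + b23^2 = 1 (so R^-1 = ~R). Expanding the columns R e_j ~R gives tr M = 4a^2 - 1 and, from the antisymmetric part, M21 - M12 = -4a*b12, M13 - M31 = 4a*b13, M32 - M23 = -4a*b23.
Here tr M = -\frac{98029}{142129}, so a^2 = (1 + tr M)/4 = \frac{11025}{142129} and a = ±\frac{105}{377}. Taking a = \frac{105}{377}: M21 - M12 = \frac{42000}{142129}, M13 - M31 = \frac{105840}{142129}, M32 - M23 = -\frac{100800}{142129}, giving b12 = -\frac{100}{377}, b13 = \frac{252}{377}, b23 = \frac{240}{377}, i.e. R = \frac{105}{377} - \frac{100}{377} e_{12} + \frac{252}{377} e_{13} + \frac{240}{377} e_{23}.
Its e_{13} coefficient is already positive.
Answer: \frac{105}{377} - \frac{100}{377} e_{12} + \frac{252}{377} e_{13} + \frac{240}{377} e_{23}. Why the constraint matters: R and -R act identically through the sandwich — M has trace -\frac{98029}{142129} either way — so only the sign condition on e_{13} picks one of the two preimages.


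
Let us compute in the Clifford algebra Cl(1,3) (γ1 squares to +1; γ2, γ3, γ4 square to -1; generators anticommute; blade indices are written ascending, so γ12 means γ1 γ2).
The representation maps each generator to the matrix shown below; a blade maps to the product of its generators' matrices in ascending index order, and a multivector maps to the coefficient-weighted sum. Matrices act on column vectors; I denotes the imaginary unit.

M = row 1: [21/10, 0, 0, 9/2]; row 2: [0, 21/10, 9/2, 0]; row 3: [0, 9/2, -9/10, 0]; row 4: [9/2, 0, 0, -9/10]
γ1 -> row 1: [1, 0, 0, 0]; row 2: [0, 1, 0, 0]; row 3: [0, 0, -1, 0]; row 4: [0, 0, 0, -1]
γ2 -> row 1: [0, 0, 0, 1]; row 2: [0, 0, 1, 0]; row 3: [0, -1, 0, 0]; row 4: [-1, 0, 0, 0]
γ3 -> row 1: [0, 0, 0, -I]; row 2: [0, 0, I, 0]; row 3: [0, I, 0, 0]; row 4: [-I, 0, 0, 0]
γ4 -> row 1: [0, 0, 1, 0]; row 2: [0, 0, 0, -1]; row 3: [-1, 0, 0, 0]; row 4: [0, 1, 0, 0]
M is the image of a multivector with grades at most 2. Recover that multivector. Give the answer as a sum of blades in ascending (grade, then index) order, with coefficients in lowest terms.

Method: the blade images are trace-orthogonal — tr(rho(e_A) rho(e_B)^-1) = 4 if A = B and 0 otherwise — and rho(e_A)^-1 = (e_A)^2 * rho(e_A) with (e_A)^2 = +1 or -1, so the coefficient of e_A in the preimage is (e_A)^2 * tr(M rho(e_A))/4.
Nonzero projections over blades of grade <= 2: 1: (1)^2 = +1, tr(M 1) = 12/5, coefficient 3/5; γ1: (γ1)^2 = +1, tr(M rho(γ1)) = 6, coefficient 3/2; γ12: (γ12)^2 = +1, tr(M rho(γ12)) = 18, coefficient 9/2. Every other blade of grade <= 2 projects to 0.
Answer: 3/5 + 3/2*γ1 + 9/2*γ12


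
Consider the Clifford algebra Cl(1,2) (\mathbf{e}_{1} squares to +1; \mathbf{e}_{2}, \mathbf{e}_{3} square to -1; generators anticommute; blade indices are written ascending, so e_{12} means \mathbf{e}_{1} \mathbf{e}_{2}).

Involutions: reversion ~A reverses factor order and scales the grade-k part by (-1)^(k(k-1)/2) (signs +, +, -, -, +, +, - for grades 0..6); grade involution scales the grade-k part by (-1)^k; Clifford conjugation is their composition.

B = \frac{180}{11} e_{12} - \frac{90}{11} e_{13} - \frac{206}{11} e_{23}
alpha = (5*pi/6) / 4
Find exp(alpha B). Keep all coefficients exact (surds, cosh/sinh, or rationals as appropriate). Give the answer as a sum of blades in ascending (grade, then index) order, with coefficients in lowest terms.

B^2 term by term: the squares give (\frac{180}{11})^2*(e_{12})^2 + (-\frac{90}{11})^2*(e_{13})^2 + (-\frac{206}{11})^2*(e_{23})^2 = \frac{32400}{121}*(+1) + \frac{8100}{121}*(+1) + \frac{42436}{121}*(-1) = -16 (each basis 2-blade squares to minus the product of its generators' squares); cross terms between blades sharing an index anticommute and cancel. So B^2 = -16.
B^2 = -16 — a negative square means the series sums to a rotation: l = 4, alpha*l = \frac{5 \pi}{6}, so exp(alpha B) = cos(\frac{5 \pi}{6}) + (sin(\frac{5 \pi}{6})/4)*B = - \frac{\sqrt{3}}{2} + (\frac{1}{8})*B.
Answer: - \frac{\sqrt{3}}{2} + \frac{45}{22} e_{12} - \frac{45}{44} e_{13} - \frac{103}{44} e_{23}


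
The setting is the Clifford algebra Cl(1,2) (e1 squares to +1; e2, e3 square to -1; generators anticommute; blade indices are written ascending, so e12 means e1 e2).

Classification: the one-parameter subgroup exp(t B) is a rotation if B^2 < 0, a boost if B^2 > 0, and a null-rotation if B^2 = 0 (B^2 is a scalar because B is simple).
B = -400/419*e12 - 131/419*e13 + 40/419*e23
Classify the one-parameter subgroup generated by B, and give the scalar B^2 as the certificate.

B^2 term by term: the squares give (-400/419)^2*(e12)^2 + (-131/419)^2*(e13)^2 + (40/419)^2*(e23)^2 = 160000/175561*(+1) + 17161/175561*(+1) + 1600/175561*(-1) = 1 (each basis 2-blade squares to minus the product of its generators' squares); cross terms between blades sharing an index anticommute and cancel. So B^2 = 1.
Answer: boost, certificate B^2 = 1. Because 1 is invariant under every versor sandwich, the classification follows from its sign alone.


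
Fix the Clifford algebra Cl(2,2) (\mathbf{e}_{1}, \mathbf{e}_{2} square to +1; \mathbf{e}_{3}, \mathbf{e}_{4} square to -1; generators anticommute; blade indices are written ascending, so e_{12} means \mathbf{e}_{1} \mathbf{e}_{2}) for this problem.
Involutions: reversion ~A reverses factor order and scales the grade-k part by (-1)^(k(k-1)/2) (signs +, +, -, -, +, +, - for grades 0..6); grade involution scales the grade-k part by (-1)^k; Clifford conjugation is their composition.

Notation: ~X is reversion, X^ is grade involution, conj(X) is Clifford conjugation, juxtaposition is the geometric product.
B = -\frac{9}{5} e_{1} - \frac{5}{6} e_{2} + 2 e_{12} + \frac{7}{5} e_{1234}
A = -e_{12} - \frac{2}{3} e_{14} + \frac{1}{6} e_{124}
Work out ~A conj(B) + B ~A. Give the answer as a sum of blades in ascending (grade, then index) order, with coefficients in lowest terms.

first term: 2 + \frac{5}{6} e_{1} - \frac{9}{5} e_{2} + \frac{7}{30} e_{3} - \frac{23}{15} e_{4} + \frac{5}{36} e_{14} + \frac{14}{15} e_{23} - \frac{49}{30} e_{24} - \frac{7}{5} e_{34} - \frac{5}{9} e_{124}
second term: -2 + \frac{5}{6} e_{1} - \frac{9}{5} e_{2} - \frac{7}{30} e_{3} - \frac{13}{15} e_{4} - \frac{5}{36} e_{14} + \frac{14}{15} e_{23} - \frac{31}{30} e_{24} - \frac{7}{5} e_{34} + \frac{5}{9} e_{124}
Answer: \frac{5}{3} e_{1} - \frac{18}{5} e_{2} - \frac{12}{5} e_{4} + \frac{28}{15} e_{23} - \frac{8}{3} e_{24} - \frac{14}{5} e_{34}


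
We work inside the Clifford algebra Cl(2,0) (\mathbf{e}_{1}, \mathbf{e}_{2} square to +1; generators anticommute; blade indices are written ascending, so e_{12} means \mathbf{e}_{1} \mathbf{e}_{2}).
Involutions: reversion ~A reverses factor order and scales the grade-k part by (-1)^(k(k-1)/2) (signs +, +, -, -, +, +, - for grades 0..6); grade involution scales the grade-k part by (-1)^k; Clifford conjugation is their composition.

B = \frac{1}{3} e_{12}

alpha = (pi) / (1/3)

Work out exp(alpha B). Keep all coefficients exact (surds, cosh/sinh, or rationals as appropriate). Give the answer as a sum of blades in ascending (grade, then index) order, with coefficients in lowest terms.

B^2 = (\frac{1}{3})^2*(e_{12})^2 = \frac{1}{9}*(-1) = -\frac{1}{9} (a basis 2-blade squares to minus the product of its generators' squares).
B^2 = -\frac{1}{9} — the negative square puts this in the circular regime; l = \frac{1}{3}, alpha*l = \pi, so exp(alpha B) = cos(\pi) + (sin(\pi)/(\frac{1}{3}))*B = -1 + (0)*B.
Answer: -1


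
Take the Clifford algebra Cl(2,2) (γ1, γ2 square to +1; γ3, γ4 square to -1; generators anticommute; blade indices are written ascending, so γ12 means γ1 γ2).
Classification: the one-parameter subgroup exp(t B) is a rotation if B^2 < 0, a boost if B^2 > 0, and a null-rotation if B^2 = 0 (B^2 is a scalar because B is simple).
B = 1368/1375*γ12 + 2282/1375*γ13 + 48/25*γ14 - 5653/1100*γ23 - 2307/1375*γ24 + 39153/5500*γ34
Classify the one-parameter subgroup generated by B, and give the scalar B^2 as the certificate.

B^2 term by term: the squares give (1368/1375)^2*(γ12)^2 + (2282/1375)^2*(γ13)^2 + (48/25)^2*(γ14)^2 + (-5653/1100)^2*(γ23)^2 + (-2307/1375)^2*(γ24)^2 + (39153/5500)^2*(γ34)^2 = 1871424/1890625*(-1) + 5207524/1890625*(+1) + 2304/625*(+1) + 31956409/1210000*(+1) + 5322249/1890625*(+1) + 1532957409/30250000*(-1) = -16 (each basis 2-blade squares to minus the product of its generators' squares); cross terms between blades sharing an index anticommute and cancel; the commuting (index-disjoint) pairs give grade-4 terms 2*c*c'*(blade product), which cancel blade by blade — γ1234: 26780652/1890625 + 10529148/1890625 - 135672/6875 = 0 — confirming B is simple. So B^2 = -16.
Answer: rotation, certificate B^2 = -16. Why this suffices: the scalar -16 survives any versor conjugation, so its sign alone determines the class however B is presented.


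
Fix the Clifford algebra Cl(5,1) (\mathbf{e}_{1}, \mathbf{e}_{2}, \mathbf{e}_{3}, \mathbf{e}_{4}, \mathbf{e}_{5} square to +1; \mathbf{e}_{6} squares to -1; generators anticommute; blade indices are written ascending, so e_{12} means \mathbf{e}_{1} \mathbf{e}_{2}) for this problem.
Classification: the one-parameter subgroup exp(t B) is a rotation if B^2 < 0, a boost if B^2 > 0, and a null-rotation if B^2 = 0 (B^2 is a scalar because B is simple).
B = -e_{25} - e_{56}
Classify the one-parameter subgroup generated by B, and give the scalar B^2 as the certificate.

B^2 term by term: the squares give (-1)^2*(e_{25})^2 + (-1)^2*(e_{56})^2 = 1*(-1) + 1*(+1) = 0 (each basis 2-blade squares to minus the product of its generators' squares); cross terms between blades sharing an index anticommute and cancel. So B^2 = 0.
Answer: null-rotation, certificate B^2 = 0. The scalar 0 is the complete invariant here: its sign names the subgroup type.


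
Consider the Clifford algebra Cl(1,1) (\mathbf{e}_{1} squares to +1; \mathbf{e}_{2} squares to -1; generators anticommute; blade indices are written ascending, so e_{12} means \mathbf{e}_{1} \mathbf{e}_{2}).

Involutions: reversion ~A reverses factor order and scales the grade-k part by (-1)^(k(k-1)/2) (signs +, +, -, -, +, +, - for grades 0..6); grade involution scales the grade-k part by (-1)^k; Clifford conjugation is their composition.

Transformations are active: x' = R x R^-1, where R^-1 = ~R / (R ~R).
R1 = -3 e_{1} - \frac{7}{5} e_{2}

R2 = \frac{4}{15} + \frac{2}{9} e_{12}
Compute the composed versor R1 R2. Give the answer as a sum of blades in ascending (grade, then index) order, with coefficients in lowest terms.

Distribute over the terms of R1 (each basis-blade product reordered to ascending indices, repeated generators contracted through their squares):
(-3 e_{1}) R2 = -\frac{4}{5} e_{1} - \frac{2}{3} e_{2}
(-\frac{7}{5} e_{2}) R2 = -\frac{14}{45} e_{1} - \frac{28}{75} e_{2}
Summing the partial products and collecting blades:
Answer: -\frac{10}{9} e_{1} - \frac{26}{25} e_{2}


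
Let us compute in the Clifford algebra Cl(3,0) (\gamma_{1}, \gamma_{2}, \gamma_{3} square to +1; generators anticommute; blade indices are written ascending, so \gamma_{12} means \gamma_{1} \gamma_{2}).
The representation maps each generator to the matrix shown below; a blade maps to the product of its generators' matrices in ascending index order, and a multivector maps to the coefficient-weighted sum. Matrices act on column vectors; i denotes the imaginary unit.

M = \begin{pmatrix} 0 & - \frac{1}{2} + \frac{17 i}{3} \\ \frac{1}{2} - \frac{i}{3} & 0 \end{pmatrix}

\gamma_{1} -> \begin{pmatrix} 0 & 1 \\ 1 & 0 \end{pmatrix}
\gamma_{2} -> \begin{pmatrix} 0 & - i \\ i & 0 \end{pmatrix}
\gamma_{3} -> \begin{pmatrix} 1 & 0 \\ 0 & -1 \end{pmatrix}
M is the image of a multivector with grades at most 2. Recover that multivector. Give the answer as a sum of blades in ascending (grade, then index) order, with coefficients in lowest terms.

Method: 1, rho(\gamma_{1}), rho(\gamma_{2}), rho(\gamma_{3}) form a trace-orthogonal basis of the 2x2 complex matrices (tr(X Y) = 2 if X = Y, else 0), so M = m0*1 + m1*rho(\gamma_{1}) + m2*rho(\gamma_{2}) + m3*rho(\gamma_{3}) with m0 = tr(M)/2 = 0, m1 = tr(M rho(\gamma_{1}))/2 = \frac{8 i}{3}, m2 = tr(M rho(\gamma_{2}))/2 = -3 - \frac{i}{2}, m3 = tr(M rho(\gamma_{3}))/2 = 0.
Multiplying table entries, the bivector images are rho(\gamma_{12}) = i*rho(\gamma_{3}), rho(\gamma_{13}) = -i*rho(\gamma_{2}), rho(\gamma_{23}) = i*rho(\gamma_{1}); with real blade coefficients the real parts of m0..m3 are the coefficients of 1, \gamma_{1}, \gamma_{2}, \gamma_{3} and the imaginary parts give the bivectors (\gamma_{23}: Im m1, \gamma_{13}: -Im m2, \gamma_{12}: Im m3).
Answer: -3 \gamma_{2} + \frac{1}{2} \gamma_{13} + \frac{8}{3} \gamma_{23}


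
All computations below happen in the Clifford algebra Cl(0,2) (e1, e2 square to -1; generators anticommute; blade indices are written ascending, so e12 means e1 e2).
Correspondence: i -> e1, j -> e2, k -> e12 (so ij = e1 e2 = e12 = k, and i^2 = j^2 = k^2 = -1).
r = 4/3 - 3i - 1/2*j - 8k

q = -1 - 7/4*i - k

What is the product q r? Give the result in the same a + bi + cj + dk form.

In blades: q = -1 - 7/4*e1 - e12, r = 4/3 - 3*e1 - 1/2*e2 - 8*e12.
Distribute q over r term by term (generator squares from the signature, products reordered to ascending indices): (-1)*r = -4/3 + 3*e1 + 1/2*e2 + 8*e12; (-7/4*e1)*r = -21/4 - 7/3*e1 - 14*e2 + 7/8*e12; (-e12)*r = -8 - 1/2*e1 + 3*e2 - 4/3*e12.
Sum: -175/12 + 1/6*e1 - 21/2*e2 + 181/24*e12; translating back through the correspondence:
Answer: -175/12 + 1/6*i - 21/2*j + 181/24*k


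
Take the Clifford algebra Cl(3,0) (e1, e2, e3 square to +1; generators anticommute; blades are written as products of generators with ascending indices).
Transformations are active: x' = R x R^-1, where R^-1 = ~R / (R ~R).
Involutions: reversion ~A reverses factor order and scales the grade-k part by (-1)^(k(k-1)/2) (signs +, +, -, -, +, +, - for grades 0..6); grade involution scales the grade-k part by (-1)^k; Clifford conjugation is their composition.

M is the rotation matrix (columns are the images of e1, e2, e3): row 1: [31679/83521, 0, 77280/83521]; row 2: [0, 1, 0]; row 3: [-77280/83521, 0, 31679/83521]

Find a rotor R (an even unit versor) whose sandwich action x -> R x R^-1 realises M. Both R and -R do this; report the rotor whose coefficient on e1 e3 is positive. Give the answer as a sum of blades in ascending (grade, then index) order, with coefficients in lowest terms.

Method: write R = a + b12*e1 e2 + b13*e1 e3 + b23*e2 e3 with a^2 + b12^2 + b13^2 + b23^2 = 1 (so R^-1 = ~R). Expanding the columns R e_j ~R gives tr M = 4a^2 - 1 and, from the antisymmetric part, M21 - M12 = -4a*b12, M13 - M31 = 4a*b13, M32 - M23 = -4a*b23.
Here tr M = 146879/83521, so a^2 = (1 + tr M)/4 = 57600/83521 and a = ±240/289. Taking a = 240/289: M21 - M12 = 0, M13 - M31 = 154560/83521, M32 - M23 = 0, giving b12 = 0, b13 = 161/289, b23 = 0, i.e. R = 240/289 + 161/289*e1 e3.
Its e1 e3 coefficient is already positive.
Answer: 240/289 + 161/289*e1 e3. Key observation: the double cover Spin(3) -> SO(3) sends R and -R to the same matrix (trace 146879/83521 here), so the stated sign of the e1 e3 coefficient is what selects one sheet.


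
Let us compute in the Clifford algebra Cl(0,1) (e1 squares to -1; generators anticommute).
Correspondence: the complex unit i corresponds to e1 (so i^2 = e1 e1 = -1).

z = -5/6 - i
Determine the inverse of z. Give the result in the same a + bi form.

In blades: z = -5/6 - e1.
With qbar = -5/6 + e1 (scalar fixed, mapped units negated), z qbar = 61/36 (the sum of squared coefficients), so z^-1 = qbar / (61/36) = -30/61 + 36/61*e1; translating back:
Answer: -30/61 + 36/61*i


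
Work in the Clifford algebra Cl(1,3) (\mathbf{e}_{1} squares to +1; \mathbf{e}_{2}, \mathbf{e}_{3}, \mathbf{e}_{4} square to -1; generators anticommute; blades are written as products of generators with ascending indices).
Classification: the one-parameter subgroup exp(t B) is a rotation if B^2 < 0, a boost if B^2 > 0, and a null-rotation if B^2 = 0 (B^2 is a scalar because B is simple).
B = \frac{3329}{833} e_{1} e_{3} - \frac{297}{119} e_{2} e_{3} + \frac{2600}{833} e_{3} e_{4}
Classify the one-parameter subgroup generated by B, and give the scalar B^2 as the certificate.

B^2 term by term: the squares give (\frac{3329}{833})^2*(e_{1} e_{3})^2 + (-\frac{297}{119})^2*(e_{2} e_{3})^2 + (\frac{2600}{833})^2*(e_{3} e_{4})^2 = \frac{11082241}{693889}*(+1) + \frac{88209}{14161}*(-1) + \frac{6760000}{693889}*(-1) = 0 (each basis 2-blade squares to minus the product of its generators' squares); cross terms between blades sharing an index anticommute and cancel. So B^2 = 0.
Answer: null-rotation, certificate B^2 = 0. Why this suffices: the scalar 0 survives any versor conjugation, so its sign alone determines the class however B is presented.


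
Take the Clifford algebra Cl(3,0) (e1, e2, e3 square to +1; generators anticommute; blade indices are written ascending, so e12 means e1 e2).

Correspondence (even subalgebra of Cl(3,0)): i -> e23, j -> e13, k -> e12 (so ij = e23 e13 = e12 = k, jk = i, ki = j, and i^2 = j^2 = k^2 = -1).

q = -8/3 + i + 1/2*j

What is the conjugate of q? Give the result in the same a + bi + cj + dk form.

In blades: q = -8/3 + 1/2*e13 + e23.
Quaternion conjugation is reversion on the even subalgebra: the scalar is fixed and every grade-2 blade flips sign, giving -8/3 - 1/2*e13 - e23; translating back:
Answer: -8/3 - i - 1/2*j


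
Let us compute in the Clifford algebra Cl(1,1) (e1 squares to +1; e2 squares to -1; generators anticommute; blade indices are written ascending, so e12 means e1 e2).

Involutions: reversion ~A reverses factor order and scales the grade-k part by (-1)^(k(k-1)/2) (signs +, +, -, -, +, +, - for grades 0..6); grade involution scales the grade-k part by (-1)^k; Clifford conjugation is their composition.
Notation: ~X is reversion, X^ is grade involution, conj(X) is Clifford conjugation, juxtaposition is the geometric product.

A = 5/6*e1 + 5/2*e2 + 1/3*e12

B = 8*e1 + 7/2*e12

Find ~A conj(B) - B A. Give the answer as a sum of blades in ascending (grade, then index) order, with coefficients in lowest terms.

first term: -11/2 - 35/4*e1 - 67/12*e2 + 20*e12
second term: 47/6 - 35/4*e1 - 1/4*e2 + 20*e12
Answer: -40/3 - 16/3*e2


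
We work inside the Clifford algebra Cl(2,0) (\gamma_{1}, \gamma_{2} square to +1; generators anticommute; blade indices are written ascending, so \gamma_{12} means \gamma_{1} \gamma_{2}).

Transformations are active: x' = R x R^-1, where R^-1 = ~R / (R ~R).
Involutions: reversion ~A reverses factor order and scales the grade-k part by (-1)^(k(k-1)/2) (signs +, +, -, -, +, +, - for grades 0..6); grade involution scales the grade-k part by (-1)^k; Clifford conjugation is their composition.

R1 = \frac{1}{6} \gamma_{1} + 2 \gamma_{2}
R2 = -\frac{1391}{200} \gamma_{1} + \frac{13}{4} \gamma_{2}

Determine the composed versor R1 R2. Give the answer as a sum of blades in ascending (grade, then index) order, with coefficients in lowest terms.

Distribute over the terms of R1 (each basis-blade product reordered to ascending indices, repeated generators contracted through their squares):
(\frac{1}{6} \gamma_{1}) R2 = -\frac{1391}{1200} + \frac{13}{24} \gamma_{12}
(2 \gamma_{2}) R2 = \frac{13}{2} + \frac{1391}{100} \gamma_{12}
Summing the partial products and collecting blades:
Answer: \frac{6409}{1200} + \frac{8671}{600} \gamma_{12}


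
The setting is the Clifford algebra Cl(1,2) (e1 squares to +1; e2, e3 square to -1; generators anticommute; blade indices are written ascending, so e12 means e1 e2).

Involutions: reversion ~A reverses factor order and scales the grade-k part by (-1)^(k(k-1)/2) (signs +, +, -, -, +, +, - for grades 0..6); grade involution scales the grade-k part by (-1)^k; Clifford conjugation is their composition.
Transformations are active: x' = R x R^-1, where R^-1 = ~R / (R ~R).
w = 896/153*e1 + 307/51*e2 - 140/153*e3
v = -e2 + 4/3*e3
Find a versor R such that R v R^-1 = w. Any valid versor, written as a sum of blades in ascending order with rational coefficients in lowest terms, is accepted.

Key observation: q(v) = q(w) = -25/9 (sandwiches preserve the norm), so R = v + w = 896/153*e1 + 256/51*e2 + 64/153*e3 works whenever it is invertible — the component of v along it is kept and (v - w)/2 reverses, sending v to w.
Answer: 896/153*e1 + 256/51*e2 + 64/153*e3


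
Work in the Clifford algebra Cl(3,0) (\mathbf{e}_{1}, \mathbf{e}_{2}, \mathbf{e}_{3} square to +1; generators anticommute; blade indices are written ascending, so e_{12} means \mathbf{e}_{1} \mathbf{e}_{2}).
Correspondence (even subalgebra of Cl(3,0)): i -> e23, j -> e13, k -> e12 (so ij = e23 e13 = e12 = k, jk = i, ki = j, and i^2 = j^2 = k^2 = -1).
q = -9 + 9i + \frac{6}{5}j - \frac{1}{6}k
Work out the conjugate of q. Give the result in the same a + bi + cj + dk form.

In blades: q = -9 - \frac{1}{6} e_{12} + \frac{6}{5} e_{13} + 9 e_{23}.
Quaternion conjugation is reversion on the even subalgebra: the scalar is fixed and every grade-2 blade flips sign, giving -9 + \frac{1}{6} e_{12} - \frac{6}{5} e_{13} - 9 e_{23}; translating back:
Answer: -9 - 9i - \frac{6}{5}j + \frac{1}{6}k


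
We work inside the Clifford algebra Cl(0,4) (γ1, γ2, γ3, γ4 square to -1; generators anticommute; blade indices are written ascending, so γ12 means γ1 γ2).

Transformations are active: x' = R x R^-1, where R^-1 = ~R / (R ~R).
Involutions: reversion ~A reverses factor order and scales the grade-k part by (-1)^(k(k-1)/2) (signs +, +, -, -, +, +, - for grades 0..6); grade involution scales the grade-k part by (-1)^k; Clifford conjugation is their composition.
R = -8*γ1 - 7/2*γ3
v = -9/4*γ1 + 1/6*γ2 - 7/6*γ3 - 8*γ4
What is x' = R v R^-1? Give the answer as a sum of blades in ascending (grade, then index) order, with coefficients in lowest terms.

~R = -8*γ1 - 7/2*γ3, and R ~R = -305/4, so R^-1 = ~R / (-305/4).
R v = -265/12 - 4/3*γ12 + 35/24*γ13 + 64*γ14 + 7/12*γ23 + 28*γ34
Answer: -1745/732*γ1 - 1/6*γ2 - 105/122*γ3 + 8*γ4


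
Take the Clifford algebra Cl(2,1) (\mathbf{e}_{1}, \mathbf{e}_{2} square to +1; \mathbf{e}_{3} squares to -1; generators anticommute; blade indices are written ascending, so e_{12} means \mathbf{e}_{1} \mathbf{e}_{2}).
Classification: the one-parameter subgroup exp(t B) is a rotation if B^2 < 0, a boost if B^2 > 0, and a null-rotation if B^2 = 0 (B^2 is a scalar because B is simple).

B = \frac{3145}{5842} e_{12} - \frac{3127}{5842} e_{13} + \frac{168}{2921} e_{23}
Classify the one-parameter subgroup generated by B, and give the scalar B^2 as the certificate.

B^2 term by term: the squares give (\frac{3145}{5842})^2*(e_{12})^2 + (-\frac{3127}{5842})^2*(e_{13})^2 + (\frac{168}{2921})^2*(e_{23})^2 = \frac{9891025}{34128964}*(-1) + \frac{9778129}{34128964}*(+1) + \frac{28224}{8532241}*(+1) = 0 (each basis 2-blade squares to minus the product of its generators' squares); cross terms between blades sharing an index anticommute and cancel. So B^2 = 0.
Answer: null-rotation, certificate B^2 = 0. B^2 = 0 is basis-independent, so its sign is the whole story.


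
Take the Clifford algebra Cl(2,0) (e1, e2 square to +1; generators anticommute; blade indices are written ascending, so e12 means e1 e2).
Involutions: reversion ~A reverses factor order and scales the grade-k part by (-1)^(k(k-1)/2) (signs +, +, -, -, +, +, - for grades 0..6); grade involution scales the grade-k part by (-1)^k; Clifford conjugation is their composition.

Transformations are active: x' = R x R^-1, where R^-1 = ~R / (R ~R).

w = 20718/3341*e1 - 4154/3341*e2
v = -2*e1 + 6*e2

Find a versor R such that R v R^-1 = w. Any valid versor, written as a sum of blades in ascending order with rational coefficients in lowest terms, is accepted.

Sketch: the shared square 40 makes R = v + w = 14036/3341*e1 + 15892/3341*e2 the natural versor; its sandwich fixes that direction, negates (v - w)/2, and sends v to w.
Answer: 14036/3341*e1 + 15892/3341*e2


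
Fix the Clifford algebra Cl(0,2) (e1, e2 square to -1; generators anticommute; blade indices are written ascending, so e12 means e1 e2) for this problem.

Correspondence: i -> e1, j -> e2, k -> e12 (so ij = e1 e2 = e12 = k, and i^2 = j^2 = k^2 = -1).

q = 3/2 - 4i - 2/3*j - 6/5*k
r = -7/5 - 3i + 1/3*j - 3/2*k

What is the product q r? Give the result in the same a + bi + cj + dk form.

In blades: q = 3/2 - 4*e1 - 2/3*e2 - 6/5*e12, r = -7/5 - 3*e1 + 1/3*e2 - 3/2*e12.
Distribute q over r term by term (generator squares from the signature, products reordered to ascending indices): (3/2)*r = -21/10 - 9/2*e1 + 1/2*e2 - 9/4*e12; (-4*e1)*r = -12 + 28/5*e1 - 6*e2 - 4/3*e12; (-2/3*e2)*r = 2/9 + e1 + 14/15*e2 - 2*e12; (-6/5*e12)*r = -9/5 + 2/5*e1 + 18/5*e2 + 42/25*e12.
Sum: -1411/90 + 5/2*e1 - 29/30*e2 - 1171/300*e12; translating back through the correspondence:
Answer: -1411/90 + 5/2*i - 29/30*j - 1171/300*k
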